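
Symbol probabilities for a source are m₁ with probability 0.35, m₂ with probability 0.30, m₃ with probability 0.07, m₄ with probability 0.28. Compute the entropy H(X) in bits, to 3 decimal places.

H = −Σ pᵢ log₂ pᵢ.
−0.35·log₂(0.35) = 0.5301
−0.30·log₂(0.30) = 0.5211
−0.07·log₂(0.07) = 0.2686
−0.28·log₂(0.28) = 0.5142
Sum ≈ 1.8340 → 1.834 bits.

1.834 bits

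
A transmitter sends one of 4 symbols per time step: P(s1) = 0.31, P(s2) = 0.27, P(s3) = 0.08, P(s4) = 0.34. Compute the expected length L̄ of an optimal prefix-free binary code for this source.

2 bits/symbol

Repeatedly combine the two least-probable nodes; the expected code length is the sum of the merged weights.
merge 2/25 + 27/100 → 7/20
merge 31/100 + 17/50 → 13/20
merge 7/20 + 13/20 → 1
L = 7/20 + 13/20 + 1 = 2 bits/symbol.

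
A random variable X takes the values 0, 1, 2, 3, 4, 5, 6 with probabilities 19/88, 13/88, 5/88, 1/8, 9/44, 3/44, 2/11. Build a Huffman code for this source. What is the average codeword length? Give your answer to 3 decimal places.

Repeatedly combine the two least-probable nodes; the expected code length is the sum of the merged weights.
merge 5/88 + 3/44 → 1/8
merge 1/8 + 1/8 → 1/4
merge 13/88 + 2/11 → 29/88
merge 9/44 + 19/88 → 37/88
merge 1/4 + 29/88 → 51/88
merge 37/88 + 51/88 → 1
L = 1/8 + 1/4 + 29/88 + 37/88 + 51/88 + 1 = 119/44 ≈ 2.705 bits/symbol.

2.705 bits/symbol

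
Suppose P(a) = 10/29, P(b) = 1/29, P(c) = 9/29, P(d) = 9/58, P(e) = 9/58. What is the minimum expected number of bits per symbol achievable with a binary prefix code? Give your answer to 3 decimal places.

2.190 bits/symbol

Repeatedly combine the two least-probable nodes; the expected code length is the sum of the merged weights.
merge 1/29 + 9/58 → 11/58
merge 9/58 + 11/58 → 10/29
merge 9/29 + 10/29 → 19/29
merge 10/29 + 19/29 → 1
L = 11/58 + 10/29 + 19/29 + 1 = 127/58 ≈ 2.190 bits/symbol.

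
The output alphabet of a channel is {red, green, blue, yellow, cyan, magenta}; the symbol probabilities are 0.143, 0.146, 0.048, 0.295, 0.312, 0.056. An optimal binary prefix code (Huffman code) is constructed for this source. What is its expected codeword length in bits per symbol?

Repeatedly combine the two least-probable nodes; the expected code length is the sum of the merged weights.
merge 6/125 + 7/125 → 13/125
merge 13/125 + 143/1000 → 247/1000
merge 73/500 + 247/1000 → 393/1000
merge 59/200 + 39/125 → 607/1000
merge 393/1000 + 607/1000 → 1
L = 13/125 + 247/1000 + 393/1000 + 607/1000 + 1 = 2351/1000 = 2.351 bits/symbol.

2.351 bits/symbol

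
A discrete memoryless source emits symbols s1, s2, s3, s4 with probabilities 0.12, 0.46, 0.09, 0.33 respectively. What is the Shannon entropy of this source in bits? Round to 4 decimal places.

H = −Σ pᵢ log₂ pᵢ.
−0.12·log₂(0.12) = 0.3671
−0.46·log₂(0.46) = 0.5153
−0.09·log₂(0.09) = 0.3127
−0.33·log₂(0.33) = 0.5278
Sum ≈ 1.7229 → 1.7229 bits.

1.7229 bits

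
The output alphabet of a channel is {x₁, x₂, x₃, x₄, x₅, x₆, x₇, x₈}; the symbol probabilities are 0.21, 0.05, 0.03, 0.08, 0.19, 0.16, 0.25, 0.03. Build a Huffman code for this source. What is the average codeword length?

2.71 bits/symbol

Repeatedly combine the two least-probable nodes; the expected code length is the sum of the merged weights.
merge 3/100 + 3/100 → 3/50
merge 1/20 + 3/50 → 11/100
merge 2/25 + 11/100 → 19/100
merge 4/25 + 19/100 → 7/20
merge 19/100 + 21/100 → 2/5
merge 1/4 + 7/20 → 3/5
merge 2/5 + 3/5 → 1
L = 3/50 + 11/100 + 19/100 + 7/20 + 2/5 + 3/5 + 1 = 271/100 = 2.71 bits/symbol.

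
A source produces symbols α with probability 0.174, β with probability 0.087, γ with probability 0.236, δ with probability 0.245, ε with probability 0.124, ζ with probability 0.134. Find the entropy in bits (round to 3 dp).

H = −Σ pᵢ log₂ pᵢ.
−0.174·log₂(0.174) = 0.4390
−0.087·log₂(0.087) = 0.3065
−0.236·log₂(0.236) = 0.4916
−0.245·log₂(0.245) = 0.4971
−0.124·log₂(0.124) = 0.3734
−0.134·log₂(0.134) = 0.3886
Sum ≈ 2.4962 → 2.496 bits.

2.496 bits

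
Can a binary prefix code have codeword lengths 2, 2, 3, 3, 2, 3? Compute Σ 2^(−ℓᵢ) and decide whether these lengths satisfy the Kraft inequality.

With common denominator 2^3 = 8: Σ 2^(−ℓᵢ) = 2/8 + 2/8 + 1/8 + 1/8 + 2/8 + 1/8 = 9/8 = 1.125.
Kraft's inequality requires Σ ≤ 1; here Σ = 1.125 > 1, so no such prefix code exists.

1.125; no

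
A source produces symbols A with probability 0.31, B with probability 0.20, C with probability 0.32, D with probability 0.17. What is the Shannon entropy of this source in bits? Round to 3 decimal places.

H = −Σ pᵢ log₂ pᵢ.
−0.31·log₂(0.31) = 0.5238
−0.20·log₂(0.20) = 0.4644
−0.32·log₂(0.32) = 0.5260
−0.17·log₂(0.17) = 0.4346
Sum ≈ 1.9488 → 1.949 bits.

1.949 bits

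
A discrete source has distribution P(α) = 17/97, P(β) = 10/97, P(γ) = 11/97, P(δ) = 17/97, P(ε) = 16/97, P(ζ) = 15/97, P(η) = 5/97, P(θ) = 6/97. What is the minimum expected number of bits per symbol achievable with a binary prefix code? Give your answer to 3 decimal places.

2.938 bits/symbol

Repeatedly combine the two least-probable nodes; the expected code length is the sum of the merged weights.
merge 5/97 + 6/97 → 11/97
merge 10/97 + 11/97 → 21/97
merge 11/97 + 15/97 → 26/97
merge 16/97 + 17/97 → 33/97
merge 17/97 + 21/97 → 38/97
merge 26/97 + 33/97 → 59/97
merge 38/97 + 59/97 → 1
L = 11/97 + 21/97 + 26/97 + 33/97 + 38/97 + 59/97 + 1 = 285/97 ≈ 2.938 bits/symbol.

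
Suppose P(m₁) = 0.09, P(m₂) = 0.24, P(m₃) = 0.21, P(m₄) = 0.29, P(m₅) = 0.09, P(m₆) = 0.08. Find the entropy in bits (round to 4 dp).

2.4017 bits

H = −Σ pᵢ log₂ pᵢ.
−0.09·log₂(0.09) = 0.3127
−0.24·log₂(0.24) = 0.4941
−0.21·log₂(0.21) = 0.4728
−0.29·log₂(0.29) = 0.5179
−0.09·log₂(0.09) = 0.3127
−0.08·log₂(0.08) = 0.2915
Sum ≈ 2.4017 → 2.4017 bits.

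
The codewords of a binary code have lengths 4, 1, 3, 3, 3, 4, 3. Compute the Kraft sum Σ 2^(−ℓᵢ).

1.125

With common denominator 2^4 = 16: Σ 2^(−ℓᵢ) = 1/16 + 8/16 + 2/16 + 2/16 + 2/16 + 1/16 + 2/16 = 18/16 = 1.125.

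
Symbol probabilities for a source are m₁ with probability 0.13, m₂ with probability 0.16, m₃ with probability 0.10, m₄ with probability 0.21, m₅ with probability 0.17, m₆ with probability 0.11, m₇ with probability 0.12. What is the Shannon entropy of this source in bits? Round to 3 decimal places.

H = −Σ pᵢ log₂ pᵢ.
−0.13·log₂(0.13) = 0.3826
−0.16·log₂(0.16) = 0.4230
−0.10·log₂(0.10) = 0.3322
−0.21·log₂(0.21) = 0.4728
−0.17·log₂(0.17) = 0.4346
−0.11·log₂(0.11) = 0.3503
−0.12·log₂(0.12) = 0.3671
Sum ≈ 2.7626 → 2.763 bits.

2.763 bits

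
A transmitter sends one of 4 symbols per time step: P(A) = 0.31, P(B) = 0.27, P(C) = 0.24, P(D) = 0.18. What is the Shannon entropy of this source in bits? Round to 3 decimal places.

1.973 bits

H = −Σ pᵢ log₂ pᵢ.
−0.31·log₂(0.31) = 0.5238
−0.27·log₂(0.27) = 0.5100
−0.24·log₂(0.24) = 0.4941
−0.18·log₂(0.18) = 0.4453
Sum ≈ 1.9733 → 1.973 bits.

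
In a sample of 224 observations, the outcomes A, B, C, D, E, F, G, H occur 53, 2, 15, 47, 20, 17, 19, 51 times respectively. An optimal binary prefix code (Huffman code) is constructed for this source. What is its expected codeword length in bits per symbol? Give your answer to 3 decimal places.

2.728 bits/symbol

Probabilities are the counts divided by 224.
Repeatedly combine the two least-probable nodes; the expected code length is the sum of the merged weights.
merge 1/112 + 15/224 → 17/224
merge 17/224 + 17/224 → 17/112
merge 19/224 + 5/56 → 39/224
merge 17/112 + 39/224 → 73/224
merge 47/224 + 51/224 → 7/16
merge 53/224 + 73/224 → 9/16
merge 7/16 + 9/16 → 1
L = 17/224 + 17/112 + 39/224 + 73/224 + 7/16 + 9/16 + 1 = 611/224 ≈ 2.728 bits/symbol.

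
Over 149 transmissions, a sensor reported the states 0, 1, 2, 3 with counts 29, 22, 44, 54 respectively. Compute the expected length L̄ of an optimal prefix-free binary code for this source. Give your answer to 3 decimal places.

Probabilities are the counts divided by 149.
Repeatedly combine the two least-probable nodes; the expected code length is the sum of the merged weights.
merge 22/149 + 29/149 → 51/149
merge 44/149 + 51/149 → 95/149
merge 54/149 + 95/149 → 1
L = 51/149 + 95/149 + 1 = 295/149 ≈ 1.980 bits/symbol.

1.980 bits/symbol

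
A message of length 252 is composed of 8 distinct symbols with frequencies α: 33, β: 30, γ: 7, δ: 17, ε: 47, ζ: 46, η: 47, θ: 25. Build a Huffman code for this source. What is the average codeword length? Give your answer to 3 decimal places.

Probabilities are the counts divided by 252.
Repeatedly combine the two least-probable nodes; the expected code length is the sum of the merged weights.
merge 1/36 + 17/252 → 2/21
merge 2/21 + 25/252 → 7/36
merge 5/42 + 11/84 → 1/4
merge 23/126 + 47/252 → 31/84
merge 47/252 + 7/36 → 8/21
merge 1/4 + 31/84 → 13/21
merge 8/21 + 13/21 → 1
L = 2/21 + 7/36 + 1/4 + 31/84 + 8/21 + 13/21 + 1 = 733/252 ≈ 2.909 bits/symbol.

2.909 bits/symbol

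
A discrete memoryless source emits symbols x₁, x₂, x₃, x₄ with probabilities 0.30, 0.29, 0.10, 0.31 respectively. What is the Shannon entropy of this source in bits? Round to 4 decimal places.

1.8950 bits

H = −Σ pᵢ log₂ pᵢ.
−0.30·log₂(0.30) = 0.5211
−0.29·log₂(0.29) = 0.5179
−0.10·log₂(0.10) = 0.3322
−0.31·log₂(0.31) = 0.5238
Sum ≈ 1.8950 → 1.8950 bits.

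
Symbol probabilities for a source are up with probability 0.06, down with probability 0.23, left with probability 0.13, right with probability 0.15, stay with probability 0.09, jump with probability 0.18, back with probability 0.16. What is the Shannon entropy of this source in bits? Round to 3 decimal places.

H = −Σ pᵢ log₂ pᵢ.
−0.06·log₂(0.06) = 0.2435
−0.23·log₂(0.23) = 0.4877
−0.13·log₂(0.13) = 0.3826
−0.15·log₂(0.15) = 0.4105
−0.09·log₂(0.09) = 0.3127
−0.18·log₂(0.18) = 0.4453
−0.16·log₂(0.16) = 0.4230
Sum ≈ 2.7054 → 2.705 bits.

2.705 bits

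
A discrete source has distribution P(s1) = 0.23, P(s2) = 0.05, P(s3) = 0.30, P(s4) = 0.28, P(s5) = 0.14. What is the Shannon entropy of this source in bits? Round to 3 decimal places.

2.136 bits

H = −Σ pᵢ log₂ pᵢ.
−0.23·log₂(0.23) = 0.4877
−0.05·log₂(0.05) = 0.2161
−0.30·log₂(0.30) = 0.5211
−0.28·log₂(0.28) = 0.5142
−0.14·log₂(0.14) = 0.3971
Sum ≈ 2.1362 → 2.136 bits.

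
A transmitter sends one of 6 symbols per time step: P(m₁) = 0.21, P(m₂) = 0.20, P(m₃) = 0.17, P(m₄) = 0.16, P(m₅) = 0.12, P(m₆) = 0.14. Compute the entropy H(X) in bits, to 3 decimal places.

H = −Σ pᵢ log₂ pᵢ.
−0.21·log₂(0.21) = 0.4728
−0.20·log₂(0.20) = 0.4644
−0.17·log₂(0.17) = 0.4346
−0.16·log₂(0.16) = 0.4230
−0.12·log₂(0.12) = 0.3671
−0.14·log₂(0.14) = 0.3971
Sum ≈ 2.5590 → 2.559 bits.

2.559 bits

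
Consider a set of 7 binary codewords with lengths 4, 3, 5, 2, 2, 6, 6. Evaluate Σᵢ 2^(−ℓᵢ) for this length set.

0.75

With common denominator 2^6 = 64: Σ 2^(−ℓᵢ) = 4/64 + 8/64 + 2/64 + 16/64 + 16/64 + 1/64 + 1/64 = 48/64 = 0.75.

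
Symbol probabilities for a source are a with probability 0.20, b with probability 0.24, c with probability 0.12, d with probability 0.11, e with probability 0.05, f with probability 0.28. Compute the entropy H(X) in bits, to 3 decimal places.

2.406 bits

H = −Σ pᵢ log₂ pᵢ.
−0.20·log₂(0.20) = 0.4644
−0.24·log₂(0.24) = 0.4941
−0.12·log₂(0.12) = 0.3671
−0.11·log₂(0.11) = 0.3503
−0.05·log₂(0.05) = 0.2161
−0.28·log₂(0.28) = 0.5142
Sum ≈ 2.4062 → 2.406 bits.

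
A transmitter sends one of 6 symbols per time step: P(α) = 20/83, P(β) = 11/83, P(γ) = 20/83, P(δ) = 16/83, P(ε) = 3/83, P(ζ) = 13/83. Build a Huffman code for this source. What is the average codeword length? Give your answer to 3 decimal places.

Repeatedly combine the two least-probable nodes; the expected code length is the sum of the merged weights.
merge 3/83 + 11/83 → 14/83
merge 13/83 + 14/83 → 27/83
merge 16/83 + 20/83 → 36/83
merge 20/83 + 27/83 → 47/83
merge 36/83 + 47/83 → 1
L = 14/83 + 27/83 + 36/83 + 47/83 + 1 = 207/83 ≈ 2.494 bits/symbol.

2.494 bits/symbol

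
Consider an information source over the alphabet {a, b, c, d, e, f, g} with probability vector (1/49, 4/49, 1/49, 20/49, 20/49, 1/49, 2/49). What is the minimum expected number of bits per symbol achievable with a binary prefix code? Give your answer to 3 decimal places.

Repeatedly combine the two least-probable nodes; the expected code length is the sum of the merged weights.
merge 1/49 + 1/49 → 2/49
merge 1/49 + 2/49 → 3/49
merge 2/49 + 3/49 → 5/49
merge 4/49 + 5/49 → 9/49
merge 9/49 + 20/49 → 29/49
merge 20/49 + 29/49 → 1
L = 2/49 + 3/49 + 5/49 + 9/49 + 29/49 + 1 = 97/49 ≈ 1.980 bits/symbol.

1.980 bits/symbol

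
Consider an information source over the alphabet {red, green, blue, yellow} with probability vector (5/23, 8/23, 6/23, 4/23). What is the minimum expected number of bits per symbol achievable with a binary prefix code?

Repeatedly combine the two least-probable nodes; the expected code length is the sum of the merged weights.
merge 4/23 + 5/23 → 9/23
merge 6/23 + 8/23 → 14/23
merge 9/23 + 14/23 → 1
L = 9/23 + 14/23 + 1 = 2 bits/symbol.

2 bits/symbol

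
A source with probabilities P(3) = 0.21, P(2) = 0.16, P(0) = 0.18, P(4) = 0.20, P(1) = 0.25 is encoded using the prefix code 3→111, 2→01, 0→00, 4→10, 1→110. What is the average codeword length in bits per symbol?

2.46 bits/symbol

L̄ = Σ pᵢ·ℓᵢ = 0.21·3 + 0.16·2 + 0.18·2 + 0.20·2 + 0.25·3 = 2.46 bits/symbol.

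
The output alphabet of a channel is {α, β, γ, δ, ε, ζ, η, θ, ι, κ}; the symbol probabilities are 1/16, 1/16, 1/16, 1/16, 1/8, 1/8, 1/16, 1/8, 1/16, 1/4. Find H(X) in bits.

3.125 bits

Each probability is a power of 1/2, so log₂(1/p) is an integer.
H = Σ p·log₂(1/p) = 1/16·4 + 1/16·4 + 1/16·4 + 1/16·4 + 1/8·3 + 1/8·3 + 1/16·4 + 1/8·3 + 1/16·4 + 1/4·2 = 3.125 bits.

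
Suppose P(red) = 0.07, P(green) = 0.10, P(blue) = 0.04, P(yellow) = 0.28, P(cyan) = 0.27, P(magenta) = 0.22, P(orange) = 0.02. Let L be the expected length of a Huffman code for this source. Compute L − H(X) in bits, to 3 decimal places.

0.016 bits

Entropy H = −Σ p log₂ p ≈ 2.4042 bits.
Huffman merges: 1/50+1/25→3/50; 3/50+7/100→13/100; 1/10+13/100→23/100; 11/50+23/100→9/20; 27/100+7/25→11/20; 9/20+11/20→1. L = 121/50 ≈ 2.4200.
L − H = 2.4200 − 2.4042 = 0.016 bits.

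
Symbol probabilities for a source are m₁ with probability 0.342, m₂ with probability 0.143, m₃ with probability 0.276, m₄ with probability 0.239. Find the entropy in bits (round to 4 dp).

1.9368 bits

H = −Σ pᵢ log₂ pᵢ.
−0.342·log₂(0.342) = 0.5294
−0.143·log₂(0.143) = 0.4012
−0.276·log₂(0.276) = 0.5126
−0.239·log₂(0.239) = 0.4935
Sum ≈ 1.9368 → 1.9368 bits.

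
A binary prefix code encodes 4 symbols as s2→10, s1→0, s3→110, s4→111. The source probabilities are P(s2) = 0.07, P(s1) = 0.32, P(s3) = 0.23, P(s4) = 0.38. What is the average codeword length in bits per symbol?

L̄ = Σ pᵢ·ℓᵢ = 0.07·2 + 0.32·1 + 0.23·3 + 0.38·3 = 2.29 bits/symbol.

2.29 bits/symbol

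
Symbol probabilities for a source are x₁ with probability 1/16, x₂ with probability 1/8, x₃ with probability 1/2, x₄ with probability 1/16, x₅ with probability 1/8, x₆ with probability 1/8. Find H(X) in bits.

Each probability is a power of 1/2, so log₂(1/p) is an integer.
H = Σ p·log₂(1/p) = 1/16·4 + 1/8·3 + 1/2·1 + 1/16·4 + 1/8·3 + 1/8·3 = 2.125 bits.

2.125 bits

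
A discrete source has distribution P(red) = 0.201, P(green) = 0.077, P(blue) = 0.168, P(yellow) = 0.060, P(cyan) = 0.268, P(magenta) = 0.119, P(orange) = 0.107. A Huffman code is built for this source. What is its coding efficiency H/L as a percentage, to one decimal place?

Entropy H = −Σ p log₂ p ≈ 2.6455 bits.
Huffman merges: 3/50+77/1000→137/1000; 107/1000+119/1000→113/500; 137/1000+21/125→61/200; 201/1000+113/500→427/1000; 67/250+61/200→573/1000; 427/1000+573/1000→1. L = 667/250 ≈ 2.6680.
Efficiency = H/L = 2.6455/2.6680 = 99.2%.

99.2%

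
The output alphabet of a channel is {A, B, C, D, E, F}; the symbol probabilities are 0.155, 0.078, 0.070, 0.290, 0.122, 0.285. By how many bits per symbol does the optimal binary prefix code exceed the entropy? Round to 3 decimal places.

Entropy H = −Σ p log₂ p ≈ 2.3768 bits.
Huffman merges: 7/100+39/500→37/250; 61/500+37/250→27/100; 31/200+27/100→17/40; 57/200+29/100→23/40; 17/40+23/40→1. L = 1209/500 ≈ 2.4180.
L − H = 2.4180 − 2.3768 = 0.041 bits.

0.041 bits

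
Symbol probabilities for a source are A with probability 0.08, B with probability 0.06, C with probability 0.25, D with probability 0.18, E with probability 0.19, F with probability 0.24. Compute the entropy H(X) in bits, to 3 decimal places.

2.430 bits

H = −Σ pᵢ log₂ pᵢ.
−0.08·log₂(0.08) = 0.2915
−0.06·log₂(0.06) = 0.2435
−0.25·log₂(0.25) = 0.5000
−0.18·log₂(0.18) = 0.4453
−0.19·log₂(0.19) = 0.4552
−0.24·log₂(0.24) = 0.4941
Sum ≈ 2.4297 → 2.430 bits.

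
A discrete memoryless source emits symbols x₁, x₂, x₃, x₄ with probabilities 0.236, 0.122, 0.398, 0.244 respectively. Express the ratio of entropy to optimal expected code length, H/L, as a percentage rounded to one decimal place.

96.3%

Entropy H = −Σ p log₂ p ≈ 1.8875 bits.
Huffman merges: 61/500+59/250→179/500; 61/250+179/500→301/500; 199/500+301/500→1. L = 49/25 ≈ 1.9600.
Efficiency = H/L = 1.8875/1.9600 = 96.3%.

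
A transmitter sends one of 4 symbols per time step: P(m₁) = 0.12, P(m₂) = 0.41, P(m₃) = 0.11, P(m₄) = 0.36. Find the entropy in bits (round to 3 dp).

H = −Σ pᵢ log₂ pᵢ.
−0.12·log₂(0.12) = 0.3671
−0.41·log₂(0.41) = 0.5274
−0.11·log₂(0.11) = 0.3503
−0.36·log₂(0.36) = 0.5306
Sum ≈ 1.7754 → 1.775 bits.

1.775 bits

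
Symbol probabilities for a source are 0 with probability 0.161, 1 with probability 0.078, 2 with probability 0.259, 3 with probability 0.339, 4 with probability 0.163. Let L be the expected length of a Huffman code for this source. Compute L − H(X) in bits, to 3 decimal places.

Entropy H = −Σ p log₂ p ≈ 2.1717 bits.
Huffman merges: 39/500+161/1000→239/1000; 163/1000+239/1000→201/500; 259/1000+339/1000→299/500; 201/500+299/500→1. L = 2239/1000 ≈ 2.2390.
L − H = 2.2390 − 2.1717 = 0.067 bits.

0.067 bits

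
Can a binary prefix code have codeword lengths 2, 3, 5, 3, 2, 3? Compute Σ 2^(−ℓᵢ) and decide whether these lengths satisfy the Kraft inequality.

With common denominator 2^5 = 32: Σ 2^(−ℓᵢ) = 8/32 + 4/32 + 1/32 + 4/32 + 8/32 + 4/32 = 29/32 = 0.90625.
Kraft's inequality requires Σ ≤ 1; here Σ = 0.90625 ≤ 1, so such a prefix code exists.

0.90625; yes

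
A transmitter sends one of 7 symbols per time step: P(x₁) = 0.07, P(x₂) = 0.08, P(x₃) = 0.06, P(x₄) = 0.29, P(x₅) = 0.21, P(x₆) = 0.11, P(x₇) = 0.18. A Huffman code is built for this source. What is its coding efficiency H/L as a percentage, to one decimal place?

98.5%

Entropy H = −Σ p log₂ p ≈ 2.5899 bits.
Huffman merges: 3/50+7/100→13/100; 2/25+11/100→19/100; 13/100+9/50→31/100; 19/100+21/100→2/5; 29/100+31/100→3/5; 2/5+3/5→1. L = 263/100 ≈ 2.6300.
Efficiency = H/L = 2.5899/2.6300 = 98.5%.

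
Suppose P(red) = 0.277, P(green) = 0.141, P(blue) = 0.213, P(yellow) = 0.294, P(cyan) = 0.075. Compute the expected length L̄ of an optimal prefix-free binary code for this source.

Repeatedly combine the two least-probable nodes; the expected code length is the sum of the merged weights.
merge 3/40 + 141/1000 → 27/125
merge 213/1000 + 27/125 → 429/1000
merge 277/1000 + 147/500 → 571/1000
merge 429/1000 + 571/1000 → 1
L = 27/125 + 429/1000 + 571/1000 + 1 = 277/125 = 2.216 bits/symbol.

2.216 bits/symbol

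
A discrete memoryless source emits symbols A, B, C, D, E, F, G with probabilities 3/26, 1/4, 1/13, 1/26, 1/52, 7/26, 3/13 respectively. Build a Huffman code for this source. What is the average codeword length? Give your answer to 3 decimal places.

Repeatedly combine the two least-probable nodes; the expected code length is the sum of the merged weights.
merge 1/52 + 1/26 → 3/52
merge 3/52 + 1/13 → 7/52
merge 3/26 + 7/52 → 1/4
merge 3/13 + 1/4 → 25/52
merge 1/4 + 7/26 → 27/52
merge 25/52 + 27/52 → 1
L = 3/52 + 7/52 + 1/4 + 25/52 + 27/52 + 1 = 127/52 ≈ 2.442 bits/symbol.

2.442 bits/symbol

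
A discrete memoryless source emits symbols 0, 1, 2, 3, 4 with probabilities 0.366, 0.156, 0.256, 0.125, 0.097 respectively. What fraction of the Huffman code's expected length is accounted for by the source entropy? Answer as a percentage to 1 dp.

Entropy H = −Σ p log₂ p ≈ 2.1536 bits.
Huffman merges: 97/1000+1/8→111/500; 39/250+111/500→189/500; 32/125+183/500→311/500; 189/500+311/500→1. L = 1111/500 ≈ 2.2220.
Efficiency = H/L = 2.1536/2.2220 = 96.9%.

96.9%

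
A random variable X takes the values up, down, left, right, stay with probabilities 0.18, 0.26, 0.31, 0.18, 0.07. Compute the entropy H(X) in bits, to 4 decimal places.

H = −Σ pᵢ log₂ pᵢ.
−0.18·log₂(0.18) = 0.4453
−0.26·log₂(0.26) = 0.5053
−0.31·log₂(0.31) = 0.5238
−0.18·log₂(0.18) = 0.4453
−0.07·log₂(0.07) = 0.2686
Sum ≈ 2.1883 → 2.1883 bits.

2.1883 bits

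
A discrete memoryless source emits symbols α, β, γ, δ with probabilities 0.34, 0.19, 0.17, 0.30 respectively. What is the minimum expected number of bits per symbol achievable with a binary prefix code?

Repeatedly combine the two least-probable nodes; the expected code length is the sum of the merged weights.
merge 17/100 + 19/100 → 9/25
merge 3/10 + 17/50 → 16/25
merge 9/25 + 16/25 → 1
L = 9/25 + 16/25 + 1 = 2 bits/symbol.

2 bits/symbol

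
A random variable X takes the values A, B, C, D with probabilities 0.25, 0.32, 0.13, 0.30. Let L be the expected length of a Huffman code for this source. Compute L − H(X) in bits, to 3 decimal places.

0.070 bits

Entropy H = −Σ p log₂ p ≈ 1.9298 bits.
Huffman merges: 13/100+1/4→19/50; 3/10+8/25→31/50; 19/50+31/50→1. L = 2 ≈ 2.0000.
L − H = 2.0000 − 1.9298 = 0.070 bits.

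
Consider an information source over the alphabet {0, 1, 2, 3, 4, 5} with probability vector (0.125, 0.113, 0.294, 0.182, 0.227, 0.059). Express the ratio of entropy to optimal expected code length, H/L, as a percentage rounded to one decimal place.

Entropy H = −Σ p log₂ p ≈ 2.4236 bits.
Huffman merges: 59/1000+113/1000→43/250; 1/8+43/250→297/1000; 91/500+227/1000→409/1000; 147/500+297/1000→591/1000; 409/1000+591/1000→1. L = 2469/1000 ≈ 2.4690.
Efficiency = H/L = 2.4236/2.4690 = 98.2%.

98.2%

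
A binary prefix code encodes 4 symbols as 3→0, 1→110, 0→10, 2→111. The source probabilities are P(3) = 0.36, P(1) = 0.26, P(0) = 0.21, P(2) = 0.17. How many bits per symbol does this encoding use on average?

L̄ = Σ pᵢ·ℓᵢ = 0.36·1 + 0.26·3 + 0.21·2 + 0.17·3 = 2.07 bits/symbol.

2.07 bits/symbol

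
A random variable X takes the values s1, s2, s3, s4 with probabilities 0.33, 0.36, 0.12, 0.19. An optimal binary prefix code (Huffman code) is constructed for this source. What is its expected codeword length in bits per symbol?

Repeatedly combine the two least-probable nodes; the expected code length is the sum of the merged weights.
merge 3/25 + 19/100 → 31/100
merge 31/100 + 33/100 → 16/25
merge 9/25 + 16/25 → 1
L = 31/100 + 16/25 + 1 = 39/20 = 1.95 bits/symbol.

1.95 bits/symbol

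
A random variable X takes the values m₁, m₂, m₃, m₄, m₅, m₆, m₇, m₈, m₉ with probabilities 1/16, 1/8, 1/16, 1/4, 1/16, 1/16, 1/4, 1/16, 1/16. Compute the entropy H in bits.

Each probability is a power of 1/2, so log₂(1/p) is an integer.
H = Σ p·log₂(1/p) = 1/16·4 + 1/8·3 + 1/16·4 + 1/4·2 + 1/16·4 + 1/16·4 + 1/4·2 + 1/16·4 + 1/16·4 = 2.875 bits.

2.875 bits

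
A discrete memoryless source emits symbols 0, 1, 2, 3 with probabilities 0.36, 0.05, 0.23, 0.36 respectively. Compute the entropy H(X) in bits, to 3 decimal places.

H = −Σ pᵢ log₂ pᵢ.
−0.36·log₂(0.36) = 0.5306
−0.05·log₂(0.05) = 0.2161
−0.23·log₂(0.23) = 0.4877
−0.36·log₂(0.36) = 0.5306
Sum ≈ 1.7650 → 1.765 bits.

1.765 bits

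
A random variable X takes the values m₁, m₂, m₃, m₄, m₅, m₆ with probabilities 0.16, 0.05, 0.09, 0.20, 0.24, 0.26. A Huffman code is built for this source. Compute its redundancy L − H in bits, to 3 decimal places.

0.024 bits

Entropy H = −Σ p log₂ p ≈ 2.4156 bits.
Huffman merges: 1/20+9/100→7/50; 7/50+4/25→3/10; 1/5+6/25→11/25; 13/50+3/10→14/25; 11/25+14/25→1. L = 61/25 ≈ 2.4400.
L − H = 2.4400 − 2.4156 = 0.024 bits.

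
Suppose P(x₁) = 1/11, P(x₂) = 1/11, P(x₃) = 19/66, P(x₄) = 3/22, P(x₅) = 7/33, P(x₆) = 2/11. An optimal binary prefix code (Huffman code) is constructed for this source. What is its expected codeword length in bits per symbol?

Repeatedly combine the two least-probable nodes; the expected code length is the sum of the merged weights.
merge 1/11 + 1/11 → 2/11
merge 3/22 + 2/11 → 7/22
merge 2/11 + 7/33 → 13/33
merge 19/66 + 7/22 → 20/33
merge 13/33 + 20/33 → 1
L = 2/11 + 7/22 + 13/33 + 20/33 + 1 = 5/2 = 2.5 bits/symbol.

2.5 bits/symbol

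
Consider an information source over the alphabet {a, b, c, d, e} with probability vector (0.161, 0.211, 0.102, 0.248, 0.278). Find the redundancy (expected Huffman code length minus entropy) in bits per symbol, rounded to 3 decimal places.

Entropy H = −Σ p log₂ p ≈ 2.2461 bits.
Huffman merges: 51/500+161/1000→263/1000; 211/1000+31/125→459/1000; 263/1000+139/500→541/1000; 459/1000+541/1000→1. L = 2263/1000 ≈ 2.2630.
L − H = 2.2630 − 2.2461 = 0.017 bits.

0.017 bits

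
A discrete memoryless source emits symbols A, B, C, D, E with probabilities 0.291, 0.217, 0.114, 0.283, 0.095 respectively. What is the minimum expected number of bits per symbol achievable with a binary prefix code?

2.209 bits/symbol

Repeatedly combine the two least-probable nodes; the expected code length is the sum of the merged weights.
merge 19/200 + 57/500 → 209/1000
merge 209/1000 + 217/1000 → 213/500
merge 283/1000 + 291/1000 → 287/500
merge 213/500 + 287/500 → 1
L = 209/1000 + 213/500 + 287/500 + 1 = 2209/1000 = 2.209 bits/symbol.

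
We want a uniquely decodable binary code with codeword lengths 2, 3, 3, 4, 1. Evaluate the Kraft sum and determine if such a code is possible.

With common denominator 2^4 = 16: Σ 2^(−ℓᵢ) = 4/16 + 2/16 + 2/16 + 1/16 + 8/16 = 17/16 = 1.0625.
Kraft's inequality requires Σ ≤ 1; here Σ = 1.0625 > 1, so no such prefix code exists.

1.0625; no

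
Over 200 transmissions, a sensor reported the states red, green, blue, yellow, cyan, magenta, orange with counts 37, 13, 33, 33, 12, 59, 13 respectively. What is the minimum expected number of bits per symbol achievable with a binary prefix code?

2.645 bits/symbol

Probabilities are the counts divided by 200.
Repeatedly combine the two least-probable nodes; the expected code length is the sum of the merged weights.
merge 3/50 + 13/200 → 1/8
merge 13/200 + 1/8 → 19/100
merge 33/200 + 33/200 → 33/100
merge 37/200 + 19/100 → 3/8
merge 59/200 + 33/100 → 5/8
merge 3/8 + 5/8 → 1
L = 1/8 + 19/100 + 33/100 + 3/8 + 5/8 + 1 = 529/200 = 2.645 bits/symbol.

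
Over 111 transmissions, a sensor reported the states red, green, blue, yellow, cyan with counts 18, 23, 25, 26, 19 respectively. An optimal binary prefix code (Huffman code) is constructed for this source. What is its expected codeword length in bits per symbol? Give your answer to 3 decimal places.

Probabilities are the counts divided by 111.
Repeatedly combine the two least-probable nodes; the expected code length is the sum of the merged weights.
merge 6/37 + 19/111 → 1/3
merge 23/111 + 25/111 → 16/37
merge 26/111 + 1/3 → 21/37
merge 16/37 + 21/37 → 1
L = 1/3 + 16/37 + 21/37 + 1 = 7/3 ≈ 2.333 bits/symbol.

2.333 bits/symbol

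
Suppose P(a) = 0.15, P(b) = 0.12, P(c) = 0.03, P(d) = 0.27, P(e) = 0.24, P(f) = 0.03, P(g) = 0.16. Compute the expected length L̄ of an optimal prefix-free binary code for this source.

2.55 bits/symbol

Repeatedly combine the two least-probable nodes; the expected code length is the sum of the merged weights.
merge 3/100 + 3/100 → 3/50
merge 3/50 + 3/25 → 9/50
merge 3/20 + 4/25 → 31/100
merge 9/50 + 6/25 → 21/50
merge 27/100 + 31/100 → 29/50
merge 21/50 + 29/50 → 1
L = 3/50 + 9/50 + 31/100 + 21/50 + 29/50 + 1 = 51/20 = 2.55 bits/symbol.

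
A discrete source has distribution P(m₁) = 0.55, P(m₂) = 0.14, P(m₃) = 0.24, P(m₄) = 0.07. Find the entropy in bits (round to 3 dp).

H = −Σ pᵢ log₂ pᵢ.
−0.55·log₂(0.55) = 0.4744
−0.14·log₂(0.14) = 0.3971
−0.24·log₂(0.24) = 0.4941
−0.07·log₂(0.07) = 0.2686
Sum ≈ 1.6342 → 1.634 bits.

1.634 bits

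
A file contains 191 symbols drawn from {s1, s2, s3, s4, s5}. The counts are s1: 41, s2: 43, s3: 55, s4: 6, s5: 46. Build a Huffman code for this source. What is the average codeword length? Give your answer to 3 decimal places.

2.246 bits/symbol

Probabilities are the counts divided by 191.
Repeatedly combine the two least-probable nodes; the expected code length is the sum of the merged weights.
merge 6/191 + 41/191 → 47/191
merge 43/191 + 46/191 → 89/191
merge 47/191 + 55/191 → 102/191
merge 89/191 + 102/191 → 1
L = 47/191 + 89/191 + 102/191 + 1 = 429/191 ≈ 2.246 bits/symbol.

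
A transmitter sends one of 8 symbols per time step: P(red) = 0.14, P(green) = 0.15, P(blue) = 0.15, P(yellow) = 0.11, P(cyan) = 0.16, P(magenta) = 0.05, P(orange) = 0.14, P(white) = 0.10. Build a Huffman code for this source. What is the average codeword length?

Repeatedly combine the two least-probable nodes; the expected code length is the sum of the merged weights.
merge 1/20 + 1/10 → 3/20
merge 11/100 + 7/50 → 1/4
merge 7/50 + 3/20 → 29/100
merge 3/20 + 3/20 → 3/10
merge 4/25 + 1/4 → 41/100
merge 29/100 + 3/10 → 59/100
merge 41/100 + 59/100 → 1
L = 3/20 + 1/4 + 29/100 + 3/10 + 41/100 + 59/100 + 1 = 299/100 = 2.99 bits/symbol.

2.99 bits/symbol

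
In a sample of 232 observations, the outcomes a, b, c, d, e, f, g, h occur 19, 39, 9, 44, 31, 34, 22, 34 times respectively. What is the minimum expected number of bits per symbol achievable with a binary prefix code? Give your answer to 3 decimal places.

Probabilities are the counts divided by 232.
Repeatedly combine the two least-probable nodes; the expected code length is the sum of the merged weights.
merge 9/232 + 19/232 → 7/58
merge 11/116 + 7/58 → 25/116
merge 31/232 + 17/116 → 65/232
merge 17/116 + 39/232 → 73/232
merge 11/58 + 25/116 → 47/116
merge 65/232 + 73/232 → 69/116
merge 47/116 + 69/116 → 1
L = 7/58 + 25/116 + 65/232 + 73/232 + 47/116 + 69/116 + 1 = 85/29 ≈ 2.931 bits/symbol.

2.931 bits/symbol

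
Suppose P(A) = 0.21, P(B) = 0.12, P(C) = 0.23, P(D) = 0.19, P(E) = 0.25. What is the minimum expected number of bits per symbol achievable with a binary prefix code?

2.31 bits/symbol

Repeatedly combine the two least-probable nodes; the expected code length is the sum of the merged weights.
merge 3/25 + 19/100 → 31/100
merge 21/100 + 23/100 → 11/25
merge 1/4 + 31/100 → 14/25
merge 11/25 + 14/25 → 1
L = 31/100 + 11/25 + 14/25 + 1 = 231/100 = 2.31 bits/symbol.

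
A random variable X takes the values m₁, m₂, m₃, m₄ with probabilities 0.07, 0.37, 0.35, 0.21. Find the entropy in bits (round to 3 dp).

1.802 bits

H = −Σ pᵢ log₂ pᵢ.
−0.07·log₂(0.07) = 0.2686
−0.37·log₂(0.37) = 0.5307
−0.35·log₂(0.35) = 0.5301
−0.21·log₂(0.21) = 0.4728
Sum ≈ 1.8022 → 1.802 bits.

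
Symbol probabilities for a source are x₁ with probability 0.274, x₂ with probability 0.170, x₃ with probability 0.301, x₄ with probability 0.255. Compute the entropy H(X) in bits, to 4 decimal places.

H = −Σ pᵢ log₂ pᵢ.
−0.274·log₂(0.274) = 0.5118
−0.170·log₂(0.170) = 0.4346
−0.301·log₂(0.301) = 0.5214
−0.255·log₂(0.255) = 0.5027
Sum ≈ 1.9704 → 1.9704 bits.

1.9704 bits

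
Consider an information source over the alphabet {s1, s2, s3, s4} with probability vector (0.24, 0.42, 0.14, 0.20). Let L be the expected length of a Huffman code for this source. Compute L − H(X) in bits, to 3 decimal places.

0.039 bits

Entropy H = −Σ p log₂ p ≈ 1.8813 bits.
Huffman merges: 7/50+1/5→17/50; 6/25+17/50→29/50; 21/50+29/50→1. L = 48/25 ≈ 1.9200.
L − H = 1.9200 − 1.8813 = 0.039 bits.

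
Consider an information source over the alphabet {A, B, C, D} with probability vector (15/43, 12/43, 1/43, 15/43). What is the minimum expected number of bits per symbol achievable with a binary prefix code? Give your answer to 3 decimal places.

Repeatedly combine the two least-probable nodes; the expected code length is the sum of the merged weights.
merge 1/43 + 12/43 → 13/43
merge 13/43 + 15/43 → 28/43
merge 15/43 + 28/43 → 1
L = 13/43 + 28/43 + 1 = 84/43 ≈ 1.953 bits/symbol.

1.953 bits/symbol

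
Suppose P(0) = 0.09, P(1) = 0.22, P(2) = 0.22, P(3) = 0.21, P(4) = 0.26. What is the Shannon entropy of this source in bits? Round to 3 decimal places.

2.252 bits

H = −Σ pᵢ log₂ pᵢ.
−0.09·log₂(0.09) = 0.3127
−0.22·log₂(0.22) = 0.4806
−0.22·log₂(0.22) = 0.4806
−0.21·log₂(0.21) = 0.4728
−0.26·log₂(0.26) = 0.5053
Sum ≈ 2.2519 → 2.252 bits.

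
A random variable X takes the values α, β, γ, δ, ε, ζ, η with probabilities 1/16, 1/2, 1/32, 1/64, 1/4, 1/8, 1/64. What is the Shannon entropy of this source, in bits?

1.96875 bits

Each probability is a power of 1/2, so log₂(1/p) is an integer.
H = Σ p·log₂(1/p) = 1/16·4 + 1/2·1 + 1/32·5 + 1/64·6 + 1/4·2 + 1/8·3 + 1/64·6 = 1.96875 bits.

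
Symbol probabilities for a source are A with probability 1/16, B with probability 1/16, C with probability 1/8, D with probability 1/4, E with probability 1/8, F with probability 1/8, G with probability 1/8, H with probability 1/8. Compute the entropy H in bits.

2.875 bits

Each probability is a power of 1/2, so log₂(1/p) is an integer.
H = Σ p·log₂(1/p) = 1/16·4 + 1/16·4 + 1/8·3 + 1/4·2 + 1/8·3 + 1/8·3 + 1/8·3 + 1/8·3 = 2.875 bits.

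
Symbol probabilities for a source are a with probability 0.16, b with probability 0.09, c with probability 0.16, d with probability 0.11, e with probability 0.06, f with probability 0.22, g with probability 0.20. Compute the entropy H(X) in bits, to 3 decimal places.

2.697 bits

H = −Σ pᵢ log₂ pᵢ.
−0.16·log₂(0.16) = 0.4230
−0.09·log₂(0.09) = 0.3127
−0.16·log₂(0.16) = 0.4230
−0.11·log₂(0.11) = 0.3503
−0.06·log₂(0.06) = 0.2435
−0.22·log₂(0.22) = 0.4806
−0.20·log₂(0.20) = 0.4644
Sum ≈ 2.6975 → 2.697 bits.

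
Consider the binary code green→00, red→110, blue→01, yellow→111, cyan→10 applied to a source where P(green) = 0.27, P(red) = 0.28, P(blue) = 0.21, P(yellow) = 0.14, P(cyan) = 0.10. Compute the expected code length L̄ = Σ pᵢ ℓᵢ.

L̄ = Σ pᵢ·ℓᵢ = 0.27·2 + 0.28·3 + 0.21·2 + 0.14·3 + 0.10·2 = 2.42 bits/symbol.

2.42 bits/symbol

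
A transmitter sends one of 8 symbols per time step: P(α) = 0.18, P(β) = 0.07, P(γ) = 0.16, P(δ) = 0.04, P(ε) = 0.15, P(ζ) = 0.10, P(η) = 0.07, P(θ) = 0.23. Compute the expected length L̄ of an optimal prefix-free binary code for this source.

Repeatedly combine the two least-probable nodes; the expected code length is the sum of the merged weights.
merge 1/25 + 7/100 → 11/100
merge 7/100 + 1/10 → 17/100
merge 11/100 + 3/20 → 13/50
merge 4/25 + 17/100 → 33/100
merge 9/50 + 23/100 → 41/100
merge 13/50 + 33/100 → 59/100
merge 41/100 + 59/100 → 1
L = 11/100 + 17/100 + 13/50 + 33/100 + 41/100 + 59/100 + 1 = 287/100 = 2.87 bits/symbol.

2.87 bits/symbol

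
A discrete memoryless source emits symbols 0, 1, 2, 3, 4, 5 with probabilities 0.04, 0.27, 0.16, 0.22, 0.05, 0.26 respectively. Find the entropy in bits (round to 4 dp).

2.3208 bits

H = −Σ pᵢ log₂ pᵢ.
−0.04·log₂(0.04) = 0.1858
−0.27·log₂(0.27) = 0.5100
−0.16·log₂(0.16) = 0.4230
−0.22·log₂(0.22) = 0.4806
−0.05·log₂(0.05) = 0.2161
−0.26·log₂(0.26) = 0.5053
Sum ≈ 2.3208 → 2.3208 bits.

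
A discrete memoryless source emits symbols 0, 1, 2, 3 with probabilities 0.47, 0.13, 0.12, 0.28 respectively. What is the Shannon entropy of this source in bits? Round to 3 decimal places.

H = −Σ pᵢ log₂ pᵢ.
−0.47·log₂(0.47) = 0.5120
−0.13·log₂(0.13) = 0.3826
−0.12·log₂(0.12) = 0.3671
−0.28·log₂(0.28) = 0.5142
Sum ≈ 1.7759 → 1.776 bits.

1.776 bits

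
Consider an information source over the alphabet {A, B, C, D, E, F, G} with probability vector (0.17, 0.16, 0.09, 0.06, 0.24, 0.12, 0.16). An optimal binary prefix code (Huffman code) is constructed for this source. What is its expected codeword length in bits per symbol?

2.74 bits/symbol

Repeatedly combine the two least-probable nodes; the expected code length is the sum of the merged weights.
merge 3/50 + 9/100 → 3/20
merge 3/25 + 3/20 → 27/100
merge 4/25 + 4/25 → 8/25
merge 17/100 + 6/25 → 41/100
merge 27/100 + 8/25 → 59/100
merge 41/100 + 59/100 → 1
L = 3/20 + 27/100 + 8/25 + 41/100 + 59/100 + 1 = 137/50 = 2.74 bits/symbol.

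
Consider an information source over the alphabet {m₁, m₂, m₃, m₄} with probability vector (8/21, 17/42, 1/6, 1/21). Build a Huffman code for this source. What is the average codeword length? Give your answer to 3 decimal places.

Repeatedly combine the two least-probable nodes; the expected code length is the sum of the merged weights.
merge 1/21 + 1/6 → 3/14
merge 3/14 + 8/21 → 25/42
merge 17/42 + 25/42 → 1
L = 3/14 + 25/42 + 1 = 38/21 ≈ 1.810 bits/symbol.

1.810 bits/symbol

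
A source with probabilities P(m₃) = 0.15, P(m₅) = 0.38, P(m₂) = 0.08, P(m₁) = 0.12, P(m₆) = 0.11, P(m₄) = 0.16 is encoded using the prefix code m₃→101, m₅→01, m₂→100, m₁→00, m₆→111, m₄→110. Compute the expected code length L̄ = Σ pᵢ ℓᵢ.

L̄ = Σ pᵢ·ℓᵢ = 0.15·3 + 0.38·2 + 0.08·3 + 0.12·2 + 0.11·3 + 0.16·3 = 2.5 bits/symbol.

2.5 bits/symbol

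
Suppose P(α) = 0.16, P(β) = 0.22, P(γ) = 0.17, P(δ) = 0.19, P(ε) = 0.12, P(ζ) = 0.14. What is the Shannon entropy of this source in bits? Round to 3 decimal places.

H = −Σ pᵢ log₂ pᵢ.
−0.16·log₂(0.16) = 0.4230
−0.22·log₂(0.22) = 0.4806
−0.17·log₂(0.17) = 0.4346
−0.19·log₂(0.19) = 0.4552
−0.12·log₂(0.12) = 0.3671
−0.14·log₂(0.14) = 0.3971
Sum ≈ 2.5576 → 2.558 bits.

2.558 bits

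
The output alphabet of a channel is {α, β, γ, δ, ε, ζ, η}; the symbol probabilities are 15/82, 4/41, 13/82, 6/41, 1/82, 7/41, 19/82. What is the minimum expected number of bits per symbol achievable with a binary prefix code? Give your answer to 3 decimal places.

2.695 bits/symbol

Repeatedly combine the two least-probable nodes; the expected code length is the sum of the merged weights.
merge 1/82 + 4/41 → 9/82
merge 9/82 + 6/41 → 21/82
merge 13/82 + 7/41 → 27/82
merge 15/82 + 19/82 → 17/41
merge 21/82 + 27/82 → 24/41
merge 17/41 + 24/41 → 1
L = 9/82 + 21/82 + 27/82 + 17/41 + 24/41 + 1 = 221/82 ≈ 2.695 bits/symbol.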